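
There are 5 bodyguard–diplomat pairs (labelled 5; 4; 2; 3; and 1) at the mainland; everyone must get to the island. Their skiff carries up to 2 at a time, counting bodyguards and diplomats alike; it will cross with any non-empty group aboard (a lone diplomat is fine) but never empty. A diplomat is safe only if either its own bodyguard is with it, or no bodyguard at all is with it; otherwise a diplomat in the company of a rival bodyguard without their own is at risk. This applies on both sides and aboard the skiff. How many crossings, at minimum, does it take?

Following every safe sequence of crossings from the start, the most of the 10 that can be at the island as the skiff arrives there on crossings 1, 3, 5, 7 is 2, 3, 4, 5 respectively; the best ever achieved is 5 of 10.
From crossing 9 on, no configuration arises that was not already reachable earlier: only 82 distinct safe configurations (who is on which side, and where the skiff is) can ever be reached, none of them has everyone across, and every continuation just revisits them. So no valid plan exists.

impossible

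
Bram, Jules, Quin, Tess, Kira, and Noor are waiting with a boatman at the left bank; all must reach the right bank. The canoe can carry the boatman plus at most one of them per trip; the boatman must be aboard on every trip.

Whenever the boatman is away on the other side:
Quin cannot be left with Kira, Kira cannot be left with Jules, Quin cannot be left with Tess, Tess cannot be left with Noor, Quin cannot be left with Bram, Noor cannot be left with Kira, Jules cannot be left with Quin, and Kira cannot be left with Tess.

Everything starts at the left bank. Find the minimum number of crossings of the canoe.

impossible

Whatever the first load, the items left behind include a forbidden pair without the boatman. No opening move is safe, so no plan exists.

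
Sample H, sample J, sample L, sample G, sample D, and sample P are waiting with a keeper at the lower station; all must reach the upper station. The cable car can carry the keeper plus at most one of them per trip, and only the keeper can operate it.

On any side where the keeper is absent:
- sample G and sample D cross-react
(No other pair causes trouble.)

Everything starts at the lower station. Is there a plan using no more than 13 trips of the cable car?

Yes — this plan uses 11 crossings (≤ 13):
1. Keeper goes to the upper station with sample G.  [the lower station: sample D, sample H, sample J, sample L, sample P | the upper station: sample G]
2. Keeper goes back to the lower station alone.  [the lower station: sample D, sample H, sample J, sample L, sample P | the upper station: sample G]
3. Keeper goes to the upper station with sample H.  [the lower station: sample D, sample J, sample L, sample P | the upper station: sample G, sample H]
4. Keeper goes back to the lower station alone.  [the lower station: sample D, sample J, sample L, sample P | the upper station: sample G, sample H]
5. Keeper goes to the upper station with sample J.  [the lower station: sample D, sample L, sample P | the upper station: sample G, sample H, sample J]
6. Keeper goes back to the lower station alone.  [the lower station: sample D, sample L, sample P | the upper station: sample G, sample H, sample J]
7. Keeper goes to the upper station with sample L.  [the lower station: sample D, sample P | the upper station: sample G, sample H, sample J, sample L]
8. Keeper goes back to the lower station alone.  [the lower station: sample D, sample P | the upper station: sample G, sample H, sample J, sample L]
9. Keeper goes to the upper station with sample P.  [the lower station: sample D | the upper station: sample G, sample H, sample J, sample L, sample P]
10. Keeper goes back to the lower station alone.  [the lower station: sample D | the upper station: sample G, sample H, sample J, sample L, sample P]
11. Keeper goes to the upper station with sample D.  [the lower station: — | the upper station: sample D, sample G, sample H, sample J, sample L, sample P]

Yes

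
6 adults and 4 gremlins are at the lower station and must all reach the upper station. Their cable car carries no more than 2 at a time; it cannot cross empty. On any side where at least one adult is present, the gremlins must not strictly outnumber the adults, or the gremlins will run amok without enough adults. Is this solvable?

Yes

1. 2 gremlins → the upper station.  (the lower station: 6A 2G; the upper station: 0A 2G)
2. 1 gremlin ← the lower station.  (the lower station: 6A 3G; the upper station: 0A 1G)
3. 2 gremlins → the upper station.  (the lower station: 6A 1G; the upper station: 0A 3G)
4. 1 gremlin ← the lower station.  (the lower station: 6A 2G; the upper station: 0A 2G)
5. 2 adults → the upper station.  (the lower station: 4A 2G; the upper station: 2A 2G)
6. 1 gremlin ← the lower station.  (the lower station: 4A 3G; the upper station: 2A 1G)
7. 1 adult and 1 gremlin → the upper station.  (the lower station: 3A 2G; the upper station: 3A 2G)
8. 1 gremlin ← the lower station.  (the lower station: 3A 3G; the upper station: 3A 1G)
9. 2 gremlins → the upper station.  (the lower station: 3A 1G; the upper station: 3A 3G)
10. 1 gremlin ← the lower station.  (the lower station: 3A 2G; the upper station: 3A 2G)
11. 1 adult and 1 gremlin → the upper station.  (the lower station: 2A 1G; the upper station: 4A 3G)
12. 1 gremlin ← the lower station.  (the lower station: 2A 2G; the upper station: 4A 2G)
13. 2 gremlins → the upper station.  (the lower station: 2A 0G; the upper station: 4A 4G)
14. 1 gremlin ← the lower station.  (the lower station: 2A 1G; the upper station: 4A 3G)
15. 1 adult and 1 gremlin → the upper station.  (the lower station: 1A 0G; the upper station: 5A 4G)
16. 1 gremlin ← the lower station.  (the lower station: 1A 1G; the upper station: 5A 3G)
17. 1 adult and 1 gremlin → the upper station.  (the lower station: 0A 0G; the upper station: 6A 4G)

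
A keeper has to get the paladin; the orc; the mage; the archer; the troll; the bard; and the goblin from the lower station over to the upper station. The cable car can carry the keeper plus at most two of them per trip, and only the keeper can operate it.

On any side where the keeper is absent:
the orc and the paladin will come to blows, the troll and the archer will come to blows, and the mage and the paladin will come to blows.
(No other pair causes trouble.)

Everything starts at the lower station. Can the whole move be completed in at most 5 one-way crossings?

Counting alone: the keeper can take at most 2 across per trip to the upper station, so moving all 7 needs at least 4 loaded trips out, with a return between consecutive ones — at least 7 crossings.
Since 5 < 7, 5 crossings cannot be enough. (The shortest complete plan in fact takes 7:)
1. Keeper goes to the upper station with the archer and the paladin.
2. Keeper goes back to the lower station alone.
3. Keeper goes to the upper station with the mage and the orc.
4. Keeper goes back to the lower station with the paladin.
5. Keeper goes to the upper station with the bard and the goblin.
6. Keeper goes back to the lower station alone.
7. Keeper goes to the upper station with the paladin and the troll.

No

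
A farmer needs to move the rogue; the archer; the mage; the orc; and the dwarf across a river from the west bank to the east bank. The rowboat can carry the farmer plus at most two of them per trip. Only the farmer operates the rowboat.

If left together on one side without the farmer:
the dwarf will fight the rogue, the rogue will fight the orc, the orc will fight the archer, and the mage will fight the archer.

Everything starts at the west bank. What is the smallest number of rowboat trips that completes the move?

7

Counting alone: the farmer can take at most 2 across per trip to the east bank, so moving all 5 needs at least 3 loaded trips out, with a return between consecutive ones — at least 5 crossings.
The safety rule pushes this higher. Following every safe sequence of crossings, the most of the 5 that can be at the east bank as the rowboat arrives there on crossing 5 is 4 — never all 5.
So no plan with fewer than 7 crossings exists, and this one achieves 7:
1. Farmer goes to the east bank with the archer and the rogue.
2. Farmer goes back to the west bank alone.
3. Farmer goes to the east bank with the mage.
4. Farmer goes back to the west bank with the archer.
5. Farmer goes to the east bank with the dwarf and the orc.
6. Farmer goes back to the west bank with the rogue.
7. Farmer goes to the east bank with the archer and the rogue.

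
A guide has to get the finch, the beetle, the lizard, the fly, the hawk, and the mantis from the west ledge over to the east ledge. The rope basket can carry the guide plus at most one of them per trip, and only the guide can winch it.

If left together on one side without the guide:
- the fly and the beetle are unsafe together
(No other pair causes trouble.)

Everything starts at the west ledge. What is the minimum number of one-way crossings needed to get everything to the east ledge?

11

Counting alone: the guide can take at most 1 across per trip to the east ledge, so moving all 6 needs at least 6 loaded trips out, with a return between consecutive ones — at least 11 crossings.
The plan below uses exactly 11 crossings, so it is optimal:
1. Guide goes to the east ledge with the beetle.  [the west ledge: the finch, the fly, the hawk, the lizard, the mantis | the east ledge: the beetle]
2. Guide goes back to the west ledge alone.  [the west ledge: the finch, the fly, the hawk, the lizard, the mantis | the east ledge: the beetle]
3. Guide goes to the east ledge with the finch.  [the west ledge: the fly, the hawk, the lizard, the mantis | the east ledge: the beetle, the finch]
4. Guide goes back to the west ledge alone.  [the west ledge: the fly, the hawk, the lizard, the mantis | the east ledge: the beetle, the finch]
5. Guide goes to the east ledge with the lizard.  [the west ledge: the fly, the hawk, the mantis | the east ledge: the beetle, the finch, the lizard]
6. Guide goes back to the west ledge alone.  [the west ledge: the fly, the hawk, the mantis | the east ledge: the beetle, the finch, the lizard]
7. Guide goes to the east ledge with the hawk.  [the west ledge: the fly, the mantis | the east ledge: the beetle, the finch, the hawk, the lizard]
8. Guide goes back to the west ledge alone.  [the west ledge: the fly, the mantis | the east ledge: the beetle, the finch, the hawk, the lizard]
9. Guide goes to the east ledge with the mantis.  [the west ledge: the fly | the east ledge: the beetle, the finch, the hawk, the lizard, the mantis]
10. Guide goes back to the west ledge alone.  [the west ledge: the fly | the east ledge: the beetle, the finch, the hawk, the lizard, the mantis]
11. Guide goes to the east ledge with the fly.  [the west ledge: — | the east ledge: the beetle, the finch, the fly, the hawk, the lizard, the mantis]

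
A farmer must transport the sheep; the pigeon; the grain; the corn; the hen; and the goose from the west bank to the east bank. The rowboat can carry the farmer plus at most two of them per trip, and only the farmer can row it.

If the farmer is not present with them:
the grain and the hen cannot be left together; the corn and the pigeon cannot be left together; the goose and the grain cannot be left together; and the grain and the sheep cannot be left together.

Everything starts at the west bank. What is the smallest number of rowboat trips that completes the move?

Counting alone: the farmer can take at most 2 across per trip to the east bank, so moving all 6 needs at least 3 loaded trips out, with a return between consecutive ones — at least 5 crossings.
The safety rule pushes this higher. Following every safe sequence of crossings, the most of the 6 that can be at the east bank as the rowboat arrives there on crossing 5 is 5 — never all 6.
So no plan with fewer than 7 crossings exists, and this one achieves 7:
1. Farmer goes to the east bank with the grain and the pigeon.  [the west bank: the corn, the goose, the hen, the sheep | the east bank: the grain, the pigeon]
2. Farmer goes back to the west bank alone.  [the west bank: the corn, the goose, the hen, the sheep | the east bank: the grain, the pigeon]
3. Farmer goes to the east bank with the sheep.  [the west bank: the corn, the goose, the hen | the east bank: the grain, the pigeon, the sheep]
4. Farmer goes back to the west bank with the grain.  [the west bank: the corn, the goose, the grain, the hen | the east bank: the pigeon, the sheep]
5. Farmer goes to the east bank with the goose and the hen.  [the west bank: the corn, the grain | the east bank: the goose, the hen, the pigeon, the sheep]
6. Farmer goes back to the west bank alone.  [the west bank: the corn, the grain | the east bank: the goose, the hen, the pigeon, the sheep]
7. Farmer goes to the east bank with the corn and the grain.  [the west bank: — | the east bank: the corn, the goose, the grain, the hen, the pigeon, the sheep]

7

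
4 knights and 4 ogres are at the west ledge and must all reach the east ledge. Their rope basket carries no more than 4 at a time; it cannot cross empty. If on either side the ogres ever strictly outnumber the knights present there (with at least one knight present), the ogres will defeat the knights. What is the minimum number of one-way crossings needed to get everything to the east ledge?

5

Counting alone: each trip to the east ledge takes at most 4 across and each return brings at least 1 back, so after t trips out (and t−1 returns) at most 4t − (t−1) of the 8 are across; that first reaches 8 at t = 3, so at least 5 crossings are needed.
The plan below uses exactly 5 crossings, so it is optimal:
1. 2 ogres → the east ledge.  (the west ledge: 4K 2O; the east ledge: 0K 2O)
2. 1 ogre ← the west ledge.  (the west ledge: 4K 3O; the east ledge: 0K 1O)
3. 4 knights → the east ledge.  (the west ledge: 0K 3O; the east ledge: 4K 1O)
4. 1 ogre ← the west ledge.  (the west ledge: 0K 4O; the east ledge: 4K 0O)
5. 4 ogres → the east ledge.  (the west ledge: 0K 0O; the east ledge: 4K 4O)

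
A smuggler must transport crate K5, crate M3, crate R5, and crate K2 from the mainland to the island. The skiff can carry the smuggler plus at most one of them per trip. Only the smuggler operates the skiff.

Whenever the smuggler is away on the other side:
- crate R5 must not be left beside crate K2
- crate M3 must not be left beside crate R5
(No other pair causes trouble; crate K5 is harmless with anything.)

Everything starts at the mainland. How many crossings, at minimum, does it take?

Counting alone: the smuggler can take at most 1 across per trip to the island, so moving all 4 needs at least 4 loaded trips out, with a return between consecutive ones — at least 7 crossings.
The safety rule pushes this higher. Following every safe sequence of crossings, the most of the 4 that can be at the island as the skiff arrives there on crossing 7 is 3 — never all 4.
So no plan with fewer than 9 crossings exists, and this one achieves 9:
1. Smuggler goes to the island with crate R5.  [the mainland: crate K2, crate K5, crate M3 | the island: crate R5]
2. Smuggler goes back to the mainland alone.  [the mainland: crate K2, crate K5, crate M3 | the island: crate R5]
3. Smuggler goes to the island with crate K5.  [the mainland: crate K2, crate M3 | the island: crate K5, crate R5]
4. Smuggler goes back to the mainland alone.  [the mainland: crate K2, crate M3 | the island: crate K5, crate R5]
5. Smuggler goes to the island with crate M3.  [the mainland: crate K2 | the island: crate K5, crate M3, crate R5]
6. Smuggler goes back to the mainland with crate R5.  [the mainland: crate K2, crate R5 | the island: crate K5, crate M3]
7. Smuggler goes to the island with crate K2.  [the mainland: crate R5 | the island: crate K2, crate K5, crate M3]
8. Smuggler goes back to the mainland alone.  [the mainland: crate R5 | the island: crate K2, crate K5, crate M3]
9. Smuggler goes to the island with crate R5.  [the mainland: — | the island: crate K2, crate K5, crate M3, crate R5]

9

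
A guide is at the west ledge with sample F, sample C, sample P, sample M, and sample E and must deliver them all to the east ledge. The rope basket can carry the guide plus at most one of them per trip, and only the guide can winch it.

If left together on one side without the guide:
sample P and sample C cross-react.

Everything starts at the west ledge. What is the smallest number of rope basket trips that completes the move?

Counting alone: the guide can take at most 1 across per trip to the east ledge, so moving all 5 needs at least 5 loaded trips out, with a return between consecutive ones — at least 9 crossings.
The plan below uses exactly 9 crossings, so it is optimal:
1. Guide goes to the east ledge with sample C.
2. Guide goes back to the west ledge alone.
3. Guide goes to the east ledge with sample F.
4. Guide goes back to the west ledge alone.
5. Guide goes to the east ledge with sample M.
6. Guide goes back to the west ledge alone.
7. Guide goes to the east ledge with sample E.
8. Guide goes back to the west ledge alone.
9. Guide goes to the east ledge with sample P.

9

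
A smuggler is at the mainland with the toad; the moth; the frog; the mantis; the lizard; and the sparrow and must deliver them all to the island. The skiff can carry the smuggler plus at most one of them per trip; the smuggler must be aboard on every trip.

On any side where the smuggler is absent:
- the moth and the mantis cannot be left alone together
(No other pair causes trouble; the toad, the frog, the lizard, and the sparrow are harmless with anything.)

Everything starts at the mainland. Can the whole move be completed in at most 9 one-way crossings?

Counting alone: the smuggler can take at most 1 across per trip to the island, so moving all 6 needs at least 6 loaded trips out, with a return between consecutive ones — at least 11 crossings.
Since 9 < 11, 9 crossings cannot be enough. (The shortest complete plan in fact takes 11:)
1. Smuggler goes to the island with the moth.
2. Smuggler goes back to the mainland alone.
3. Smuggler goes to the island with the toad.
4. Smuggler goes back to the mainland alone.
5. Smuggler goes to the island with the frog.
6. Smuggler goes back to the mainland alone.
7. Smuggler goes to the island with the lizard.
8. Smuggler goes back to the mainland alone.
9. Smuggler goes to the island with the sparrow.
10. Smuggler goes back to the mainland alone.
11. Smuggler goes to the island with the mantis.

No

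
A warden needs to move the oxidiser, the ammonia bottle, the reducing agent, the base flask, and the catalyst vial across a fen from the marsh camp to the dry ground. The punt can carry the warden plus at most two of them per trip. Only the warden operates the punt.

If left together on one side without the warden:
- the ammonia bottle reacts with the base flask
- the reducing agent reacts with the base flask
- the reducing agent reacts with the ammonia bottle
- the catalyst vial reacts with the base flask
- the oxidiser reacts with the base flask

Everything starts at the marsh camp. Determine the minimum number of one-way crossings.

7

Counting alone: the warden can take at most 2 across per trip to the dry ground, so moving all 5 needs at least 3 loaded trips out, with a return between consecutive ones — at least 5 crossings.
The safety rule pushes this higher. Following every safe sequence of crossings, the most of the 5 that can be at the dry ground as the punt arrives there on crossing 5 is 4 — never all 5.
So no plan with fewer than 7 crossings exists, and this one achieves 7:
1. Warden goes to the dry ground with the ammonia bottle and the base flask.  [the marsh camp: the catalyst vial, the oxidiser, the reducing agent | the dry ground: the ammonia bottle, the base flask]
2. Warden goes back to the marsh camp with the ammonia bottle.  [the marsh camp: the ammonia bottle, the catalyst vial, the oxidiser, the reducing agent | the dry ground: the base flask]
3. Warden goes to the dry ground with the ammonia bottle and the oxidiser.  [the marsh camp: the catalyst vial, the reducing agent | the dry ground: the ammonia bottle, the base flask, the oxidiser]
4. Warden goes back to the marsh camp with the base flask.  [the marsh camp: the base flask, the catalyst vial, the reducing agent | the dry ground: the ammonia bottle, the oxidiser]
5. Warden goes to the dry ground with the catalyst vial and the reducing agent.  [the marsh camp: the base flask | the dry ground: the ammonia bottle, the catalyst vial, the oxidiser, the reducing agent]
6. Warden goes back to the marsh camp with the ammonia bottle.  [the marsh camp: the ammonia bottle, the base flask | the dry ground: the catalyst vial, the oxidiser, the reducing agent]
7. Warden goes to the dry ground with the ammonia bottle and the base flask.  [the marsh camp: — | the dry ground: the ammonia bottle, the base flask, the catalyst vial, the oxidiser, the reducing agent]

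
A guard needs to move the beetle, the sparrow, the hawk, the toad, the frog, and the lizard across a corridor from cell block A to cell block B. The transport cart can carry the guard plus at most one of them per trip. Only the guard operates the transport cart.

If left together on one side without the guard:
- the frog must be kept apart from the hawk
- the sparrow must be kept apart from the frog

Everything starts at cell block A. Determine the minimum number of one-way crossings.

Counting alone: the guard can take at most 1 across per trip to cell block B, so moving all 6 needs at least 6 loaded trips out, with a return between consecutive ones — at least 11 crossings.
The safety rule pushes this higher. Following every safe sequence of crossings, the most of the 6 that can be at cell block B as the transport cart arrives there on crossing 11 is 5 — never all 6.
So no plan with fewer than 13 crossings exists, and this one achieves 13:
1. Guard goes to cell block B with the frog.  [cell block A: the beetle, the hawk, the lizard, the sparrow, the toad | cell block B: the frog]
2. Guard goes back to cell block A alone.  [cell block A: the beetle, the hawk, the lizard, the sparrow, the toad | cell block B: the frog]
3. Guard goes to cell block B with the beetle.  [cell block A: the hawk, the lizard, the sparrow, the toad | cell block B: the beetle, the frog]
4. Guard goes back to cell block A alone.  [cell block A: the hawk, the lizard, the sparrow, the toad | cell block B: the beetle, the frog]
5. Guard goes to cell block B with the sparrow.  [cell block A: the hawk, the lizard, the toad | cell block B: the beetle, the frog, the sparrow]
6. Guard goes back to cell block A with the frog.  [cell block A: the frog, the hawk, the lizard, the toad | cell block B: the beetle, the sparrow]
7. Guard goes to cell block B with the hawk.  [cell block A: the frog, the lizard, the toad | cell block B: the beetle, the hawk, the sparrow]
8. Guard goes back to cell block A alone.  [cell block A: the frog, the lizard, the toad | cell block B: the beetle, the hawk, the sparrow]
9. Guard goes to cell block B with the toad.  [cell block A: the frog, the lizard | cell block B: the beetle, the hawk, the sparrow, the toad]
10. Guard goes back to cell block A alone.  [cell block A: the frog, the lizard | cell block B: the beetle, the hawk, the sparrow, the toad]
11. Guard goes to cell block B with the lizard.  [cell block A: the frog | cell block B: the beetle, the hawk, the lizard, the sparrow, the toad]
12. Guard goes back to cell block A alone.  [cell block A: the frog | cell block B: the beetle, the hawk, the lizard, the sparrow, the toad]
13. Guard goes to cell block B with the frog.  [cell block A: — | cell block B: the beetle, the frog, the hawk, the lizard, the sparrow, the toad]

13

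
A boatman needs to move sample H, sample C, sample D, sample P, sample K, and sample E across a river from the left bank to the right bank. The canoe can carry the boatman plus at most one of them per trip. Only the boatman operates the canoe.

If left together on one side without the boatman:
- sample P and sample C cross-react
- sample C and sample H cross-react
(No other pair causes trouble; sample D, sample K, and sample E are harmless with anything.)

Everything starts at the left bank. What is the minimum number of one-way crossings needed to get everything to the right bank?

Counting alone: the boatman can take at most 1 across per trip to the right bank, so moving all 6 needs at least 6 loaded trips out, with a return between consecutive ones — at least 11 crossings.
The safety rule pushes this higher. Following every safe sequence of crossings, the most of the 6 that can be at the right bank as the canoe arrives there on crossing 11 is 5 — never all 6.
So no plan with fewer than 13 crossings exists, and this one achieves 13:
1. Boatman goes to the right bank with sample C.
2. Boatman goes back to the left bank alone.
3. Boatman goes to the right bank with sample H.
4. Boatman goes back to the left bank with sample C.
5. Boatman goes to the right bank with sample P.
6. Boatman goes back to the left bank alone.
7. Boatman goes to the right bank with sample D.
8. Boatman goes back to the left bank alone.
9. Boatman goes to the right bank with sample K.
10. Boatman goes back to the left bank alone.
11. Boatman goes to the right bank with sample E.
12. Boatman goes back to the left bank alone.
13. Boatman goes to the right bank with sample C.

13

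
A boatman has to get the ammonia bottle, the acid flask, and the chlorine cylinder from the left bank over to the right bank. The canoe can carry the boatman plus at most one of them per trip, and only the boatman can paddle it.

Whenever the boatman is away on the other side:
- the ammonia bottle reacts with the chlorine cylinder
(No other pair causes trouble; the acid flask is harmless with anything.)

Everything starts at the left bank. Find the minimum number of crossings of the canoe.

5

Counting alone: the boatman can take at most 1 across per trip to the right bank, so moving all 3 needs at least 3 loaded trips out, with a return between consecutive ones — at least 5 crossings.
The plan below uses exactly 5 crossings, so it is optimal:
1. Boatman goes to the right bank with the ammonia bottle.  [the left bank: the acid flask, the chlorine cylinder | the right bank: the ammonia bottle]
2. Boatman goes back to the left bank alone.  [the left bank: the acid flask, the chlorine cylinder | the right bank: the ammonia bottle]
3. Boatman goes to the right bank with the acid flask.  [the left bank: the chlorine cylinder | the right bank: the acid flask, the ammonia bottle]
4. Boatman goes back to the left bank alone.  [the left bank: the chlorine cylinder | the right bank: the acid flask, the ammonia bottle]
5. Boatman goes to the right bank with the chlorine cylinder.  [the left bank: — | the right bank: the acid flask, the ammonia bottle, the chlorine cylinder]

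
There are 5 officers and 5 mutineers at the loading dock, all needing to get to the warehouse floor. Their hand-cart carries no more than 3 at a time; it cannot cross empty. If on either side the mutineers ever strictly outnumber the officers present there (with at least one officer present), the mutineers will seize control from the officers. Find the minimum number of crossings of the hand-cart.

Counting alone: each trip to the warehouse floor takes at most 3 across and each return brings at least 1 back, so after t trips out (and t−1 returns) at most 3t − (t−1) of the 10 are across; that first reaches 10 at t = 5, so at least 9 crossings are needed.
The safety rule pushes this higher. Following every safe sequence of crossings, the most of the 10 that can be at the warehouse floor as the hand-cart arrives there on crossing 9 is 9 — never all 10.
So no plan with fewer than 11 crossings exists, and this one achieves 11:
1. 2 mutineers → the warehouse floor.  (the loading dock: 5O 3M; the warehouse floor: 0O 2M)
2. 1 mutineer ← the loading dock.  (the loading dock: 5O 4M; the warehouse floor: 0O 1M)
3. 3 mutineers → the warehouse floor.  (the loading dock: 5O 1M; the warehouse floor: 0O 4M)
4. 1 mutineer ← the loading dock.  (the loading dock: 5O 2M; the warehouse floor: 0O 3M)
5. 3 officers → the warehouse floor.  (the loading dock: 2O 2M; the warehouse floor: 3O 3M)
6. 1 officer and 1 mutineer ← the loading dock.  (the loading dock: 3O 3M; the warehouse floor: 2O 2M)
7. 3 officers → the warehouse floor.  (the loading dock: 0O 3M; the warehouse floor: 5O 2M)
8. 1 mutineer ← the loading dock.  (the loading dock: 0O 4M; the warehouse floor: 5O 1M)
9. 2 mutineers → the warehouse floor.  (the loading dock: 0O 2M; the warehouse floor: 5O 3M)
10. 1 mutineer ← the loading dock.  (the loading dock: 0O 3M; the warehouse floor: 5O 2M)
11. 3 mutineers → the warehouse floor.  (the loading dock: 0O 0M; the warehouse floor: 5O 5M)

11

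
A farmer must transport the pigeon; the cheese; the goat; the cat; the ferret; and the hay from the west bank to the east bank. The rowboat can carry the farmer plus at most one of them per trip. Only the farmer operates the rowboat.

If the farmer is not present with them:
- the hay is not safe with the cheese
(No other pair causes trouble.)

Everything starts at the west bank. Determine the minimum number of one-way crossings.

Counting alone: the farmer can take at most 1 across per trip to the east bank, so moving all 6 needs at least 6 loaded trips out, with a return between consecutive ones — at least 11 crossings.
The plan below uses exactly 11 crossings, so it is optimal:
1. Farmer goes to the east bank with the cheese.
2. Farmer goes back to the west bank alone.
3. Farmer goes to the east bank with the pigeon.
4. Farmer goes back to the west bank alone.
5. Farmer goes to the east bank with the goat.
6. Farmer goes back to the west bank alone.
7. Farmer goes to the east bank with the cat.
8. Farmer goes back to the west bank alone.
9. Farmer goes to the east bank with the ferret.
10. Farmer goes back to the west bank alone.
11. Farmer goes to the east bank with the hay.

11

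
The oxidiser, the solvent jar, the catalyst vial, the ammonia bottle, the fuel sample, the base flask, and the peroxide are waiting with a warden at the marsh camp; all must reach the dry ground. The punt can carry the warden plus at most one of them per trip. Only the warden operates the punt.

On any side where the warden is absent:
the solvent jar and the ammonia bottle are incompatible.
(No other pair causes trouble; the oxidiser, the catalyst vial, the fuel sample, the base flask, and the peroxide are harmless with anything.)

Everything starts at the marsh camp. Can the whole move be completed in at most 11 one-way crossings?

Counting alone: the warden can take at most 1 across per trip to the dry ground, so moving all 7 needs at least 7 loaded trips out, with a return between consecutive ones — at least 13 crossings.
Since 11 < 13, 11 crossings cannot be enough. (The shortest complete plan in fact takes 13:)
1. Warden goes to the dry ground with the solvent jar.
2. Warden goes back to the marsh camp alone.
3. Warden goes to the dry ground with the oxidiser.
4. Warden goes back to the marsh camp alone.
5. Warden goes to the dry ground with the catalyst vial.
6. Warden goes back to the marsh camp alone.
7. Warden goes to the dry ground with the fuel sample.
8. Warden goes back to the marsh camp alone.
9. Warden goes to the dry ground with the base flask.
10. Warden goes back to the marsh camp alone.
11. Warden goes to the dry ground with the peroxide.
12. Warden goes back to the marsh camp alone.
13. Warden goes to the dry ground with the ammonia bottle.

No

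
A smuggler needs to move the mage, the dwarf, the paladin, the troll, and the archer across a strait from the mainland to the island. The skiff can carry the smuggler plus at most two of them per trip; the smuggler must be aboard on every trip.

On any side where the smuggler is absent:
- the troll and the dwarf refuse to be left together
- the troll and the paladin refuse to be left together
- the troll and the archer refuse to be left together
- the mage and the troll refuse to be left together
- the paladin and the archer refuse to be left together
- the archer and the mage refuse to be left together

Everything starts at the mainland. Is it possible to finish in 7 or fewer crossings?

Yes

Yes — this plan uses 7 crossings (≤ 7):
1. Smuggler goes to the island with the archer and the troll.  [the mainland: the dwarf, the mage, the paladin | the island: the archer, the troll]
2. Smuggler goes back to the mainland with the troll.  [the mainland: the dwarf, the mage, the paladin, the troll | the island: the archer]
3. Smuggler goes to the island with the dwarf and the troll.  [the mainland: the mage, the paladin | the island: the archer, the dwarf, the troll]
4. Smuggler goes back to the mainland with the troll.  [the mainland: the mage, the paladin, the troll | the island: the archer, the dwarf]
5. Smuggler goes to the island with the mage and the paladin.  [the mainland: the troll | the island: the archer, the dwarf, the mage, the paladin]
6. Smuggler goes back to the mainland with the archer.  [the mainland: the archer, the troll | the island: the dwarf, the mage, the paladin]
7. Smuggler goes to the island with the archer and the troll.  [the mainland: — | the island: the archer, the dwarf, the mage, the paladin, the troll]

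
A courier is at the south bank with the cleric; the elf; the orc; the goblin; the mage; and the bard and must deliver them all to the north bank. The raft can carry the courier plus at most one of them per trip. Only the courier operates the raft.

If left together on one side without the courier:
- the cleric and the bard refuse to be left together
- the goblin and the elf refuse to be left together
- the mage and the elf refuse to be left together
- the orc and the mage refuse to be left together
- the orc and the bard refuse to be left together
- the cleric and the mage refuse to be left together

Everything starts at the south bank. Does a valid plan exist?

No

Whatever the first load, the items left behind include a forbidden pair without the courier. No opening move is safe, so no plan exists.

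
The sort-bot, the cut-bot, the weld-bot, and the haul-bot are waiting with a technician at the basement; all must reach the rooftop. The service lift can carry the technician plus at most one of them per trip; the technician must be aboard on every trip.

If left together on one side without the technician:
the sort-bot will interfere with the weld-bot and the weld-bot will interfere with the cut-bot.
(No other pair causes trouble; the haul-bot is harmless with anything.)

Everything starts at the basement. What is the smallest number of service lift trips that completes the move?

Counting alone: the technician can take at most 1 across per trip to the rooftop, so moving all 4 needs at least 4 loaded trips out, with a return between consecutive ones — at least 7 crossings.
The safety rule pushes this higher. Following every safe sequence of crossings, the most of the 4 that can be at the rooftop as the service lift arrives there on crossing 7 is 3 — never all 4.
So no plan with fewer than 9 crossings exists, and this one achieves 9:
1. Technician goes to the rooftop with the weld-bot.
2. Technician goes back to the basement alone.
3. Technician goes to the rooftop with the sort-bot.
4. Technician goes back to the basement with the weld-bot.
5. Technician goes to the rooftop with the cut-bot.
6. Technician goes back to the basement alone.
7. Technician goes to the rooftop with the haul-bot.
8. Technician goes back to the basement alone.
9. Technician goes to the rooftop with the weld-bot.

9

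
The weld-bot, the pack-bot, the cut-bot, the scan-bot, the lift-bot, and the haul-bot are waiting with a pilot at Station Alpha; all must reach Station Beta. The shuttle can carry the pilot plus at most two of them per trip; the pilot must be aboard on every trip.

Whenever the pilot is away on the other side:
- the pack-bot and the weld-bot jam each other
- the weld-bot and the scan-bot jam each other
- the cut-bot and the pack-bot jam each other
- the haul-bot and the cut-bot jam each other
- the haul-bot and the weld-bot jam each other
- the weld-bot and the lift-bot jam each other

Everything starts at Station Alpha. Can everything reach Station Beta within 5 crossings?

No

Counting alone: the pilot can take at most 2 across per trip to Station Beta, so moving all 6 needs at least 3 loaded trips out, with a return between consecutive ones — at least 5 crossings.
The safety rule pushes this higher. Following every safe sequence of crossings, the most of the 6 that can be at Station Beta as the shuttle arrives there on crossing 5 is 5 — never all 6.
So the move cannot be finished within 5 crossings. (The shortest complete plan takes 7:)
1. Pilot goes to Station Beta with the cut-bot and the weld-bot.
2. Pilot goes back to Station Alpha alone.
3. Pilot goes to Station Beta with the pack-bot and the scan-bot.
4. Pilot goes back to Station Alpha with the cut-bot and the weld-bot.
5. Pilot goes to Station Beta with the haul-bot and the lift-bot.
6. Pilot goes back to Station Alpha alone.
7. Pilot goes to Station Beta with the cut-bot and the weld-bot.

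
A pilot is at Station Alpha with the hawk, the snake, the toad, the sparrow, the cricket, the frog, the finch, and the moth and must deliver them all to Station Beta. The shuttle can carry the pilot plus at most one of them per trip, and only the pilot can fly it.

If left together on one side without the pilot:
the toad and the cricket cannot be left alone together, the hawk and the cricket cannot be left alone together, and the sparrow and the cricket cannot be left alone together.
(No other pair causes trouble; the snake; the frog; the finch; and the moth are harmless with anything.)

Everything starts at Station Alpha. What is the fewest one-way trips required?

Following every safe sequence of crossings from the start, the most of the 8 that can be at Station Beta as the shuttle arrives there on crossings 1, 3, 5, 7, 9, 11 is 1, 2, 3, 4, 5, 6 respectively; the best ever achieved is 6 of 8.
From crossing 13 on, no configuration arises that was not already reachable earlier: only 144 distinct safe configurations (who is on which side, and where the shuttle is) can ever be reached, none of them has everyone across, and every continuation just revisits them. So no valid plan exists.

impossible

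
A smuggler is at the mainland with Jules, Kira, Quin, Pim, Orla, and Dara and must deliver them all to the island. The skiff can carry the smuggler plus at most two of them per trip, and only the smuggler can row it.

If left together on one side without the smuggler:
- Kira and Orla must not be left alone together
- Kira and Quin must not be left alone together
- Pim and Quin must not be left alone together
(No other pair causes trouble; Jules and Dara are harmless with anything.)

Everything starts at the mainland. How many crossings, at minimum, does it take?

5

Counting alone: the smuggler can take at most 2 across per trip to the island, so moving all 6 needs at least 3 loaded trips out, with a return between consecutive ones — at least 5 crossings.
The plan below uses exactly 5 crossings, so it is optimal:
1. Smuggler goes to the island with Kira and Pim.
2. Smuggler goes back to the mainland alone.
3. Smuggler goes to the island with Dara and Jules.
4. Smuggler goes back to the mainland alone.
5. Smuggler goes to the island with Orla and Quin.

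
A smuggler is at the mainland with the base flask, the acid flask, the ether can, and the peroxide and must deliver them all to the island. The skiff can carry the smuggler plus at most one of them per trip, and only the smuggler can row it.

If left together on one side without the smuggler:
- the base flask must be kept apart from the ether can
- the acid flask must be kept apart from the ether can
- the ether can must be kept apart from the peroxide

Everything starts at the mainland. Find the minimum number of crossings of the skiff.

Following every safe sequence of crossings from the start, the most of the 4 that can be at the island as the skiff arrives there on crossings 1, 3 is 1, 2 respectively; the best ever achieved is 2 of 4.
From crossing 5 on, no configuration arises that was not already reachable earlier: only 9 distinct safe configurations (who is on which side, and where the skiff is) can ever be reached, none of them has everyone across, and every continuation just revisits them. So no valid plan exists.

impossible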